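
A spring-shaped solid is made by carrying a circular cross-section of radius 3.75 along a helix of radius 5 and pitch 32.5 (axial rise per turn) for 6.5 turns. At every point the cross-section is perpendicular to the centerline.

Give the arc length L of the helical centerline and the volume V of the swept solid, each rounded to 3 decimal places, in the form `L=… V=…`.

2πR = 2π·5 = 31.415927
per-turn = √(31.415927² + 32.5²) = √(986.9604 + 1056.25) = √2043.2104 = 45.201885
L = 6.5 × 45.201885 = 293.812255
V = π·3.75² × L = 44.178647 × 293.812255 = 12980.227800

L=293.812 V=12980.228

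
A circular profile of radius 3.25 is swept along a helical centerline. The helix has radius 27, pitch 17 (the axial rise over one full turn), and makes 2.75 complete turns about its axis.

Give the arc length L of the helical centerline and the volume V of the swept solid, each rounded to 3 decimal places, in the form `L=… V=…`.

2πR = 2π·27 = 169.646003
per-turn = √(169.646003² + 17²) = √(28779.7664 + 289) = √29068.7664 = 170.495649
L = 2.75 × 170.495649 = 468.863036
V = π·3.25² × L = 33.183072 × 468.863036 = 15558.316058

L=468.863 V=15558.316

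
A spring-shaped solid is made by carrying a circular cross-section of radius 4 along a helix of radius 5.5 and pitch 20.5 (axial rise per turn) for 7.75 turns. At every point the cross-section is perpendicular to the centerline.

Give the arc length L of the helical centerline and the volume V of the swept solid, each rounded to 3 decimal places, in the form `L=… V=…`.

2πR = 2π·5.5 = 34.557519
per-turn = √(34.557519² + 20.5²) = √(1194.2221 + 420.25) = √1614.4721 = 40.180494
L = 7.75 × 40.180494 = 311.398832
V = π·4² × L = 50.265482 × 311.398832 = 15652.612518

L=311.399 V=15652.613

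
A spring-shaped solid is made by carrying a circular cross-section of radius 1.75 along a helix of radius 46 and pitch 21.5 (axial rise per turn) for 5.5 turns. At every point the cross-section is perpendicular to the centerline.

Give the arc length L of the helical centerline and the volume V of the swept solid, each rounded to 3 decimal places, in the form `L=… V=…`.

2πR = 2π·46 = 289.026524
per-turn = √(289.026524² + 21.5²) = √(83536.3317 + 462.25) = √83998.5817 = 289.825088
L = 5.5 × 289.825088 = 1594.037984
V = π·1.75² × L = 9.621128 × 1594.037984 = 15336.442688

L=1594.038 V=15336.443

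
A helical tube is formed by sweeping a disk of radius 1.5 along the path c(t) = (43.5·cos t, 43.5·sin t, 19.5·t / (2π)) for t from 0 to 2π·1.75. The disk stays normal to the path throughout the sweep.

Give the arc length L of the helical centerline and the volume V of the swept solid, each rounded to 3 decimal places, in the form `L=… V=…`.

2πR = 2π·43.5 = 273.318561
per-turn = √(273.318561² + 19.5²) = √(74703.0357 + 380.25) = √75083.2857 = 274.013295
L = 1.75 × 274.013295 = 479.523266
V = π·1.5² × L = 7.068583 × 479.523266 = 3389.550231

L=479.523 V=3389.550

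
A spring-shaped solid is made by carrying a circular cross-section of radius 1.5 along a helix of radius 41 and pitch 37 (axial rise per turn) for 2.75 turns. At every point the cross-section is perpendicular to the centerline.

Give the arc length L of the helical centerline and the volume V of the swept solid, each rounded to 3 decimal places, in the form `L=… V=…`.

2πR = 2π·41 = 257.610598
per-turn = √(257.610598² + 37²) = √(66363.2200 + 1369) = √67732.2200 = 260.254145
L = 2.75 × 260.254145 = 715.698899
V = π·1.5² × L = 7.068583 × 715.698899 = 5058.977406

L=715.699 V=5058.977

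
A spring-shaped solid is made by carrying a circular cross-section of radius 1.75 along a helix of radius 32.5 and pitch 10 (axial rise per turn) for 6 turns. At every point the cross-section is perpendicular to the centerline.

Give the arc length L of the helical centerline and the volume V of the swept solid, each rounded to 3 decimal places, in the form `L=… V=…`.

2πR = 2π·32.5 = 204.203522
per-turn = √(204.203522² + 10²) = √(41699.0786 + 100) = √41799.0786 = 204.448230
L = 6 × 204.448230 = 1226.689378
V = π·1.75² × L = 9.621128 × 1226.689378 = 11802.134908

L=1226.689 V=11802.135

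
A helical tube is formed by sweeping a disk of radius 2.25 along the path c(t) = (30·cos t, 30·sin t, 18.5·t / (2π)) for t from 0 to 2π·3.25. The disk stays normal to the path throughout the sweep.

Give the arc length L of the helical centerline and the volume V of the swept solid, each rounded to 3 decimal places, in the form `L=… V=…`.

L=615.554 V=9789.963

2πR = 2π·30 = 188.495559
per-turn = √(188.495559² + 18.5²) = √(35530.5758 + 342.25) = √35872.8258 = 189.401230
L = 3.25 × 189.401230 = 615.553997
V = π·2.25² × L = 15.904313 × 615.553997 = 9789.963316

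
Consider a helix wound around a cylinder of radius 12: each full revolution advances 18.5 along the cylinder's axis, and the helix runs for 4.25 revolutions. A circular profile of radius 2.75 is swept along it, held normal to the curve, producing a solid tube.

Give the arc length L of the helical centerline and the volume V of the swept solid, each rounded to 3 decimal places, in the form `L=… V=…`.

L=329.947 V=7838.986

2πR = 2π·12 = 75.398224
per-turn = √(75.398224² + 18.5²) = √(5684.8921 + 342.25) = √6027.1421 = 77.634671
L = 4.25 × 77.634671 = 329.947352
V = π·2.75² × L = 23.758294 × 329.947352 = 7838.986329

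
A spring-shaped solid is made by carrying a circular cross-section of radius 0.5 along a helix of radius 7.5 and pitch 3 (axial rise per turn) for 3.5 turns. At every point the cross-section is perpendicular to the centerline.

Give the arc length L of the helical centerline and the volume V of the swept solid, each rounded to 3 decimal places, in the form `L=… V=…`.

L=165.268 V=129.801

2πR = 2π·7.5 = 47.123890
per-turn = √(47.123890² + 3²) = √(2220.6610 + 9) = √2229.6610 = 47.219286
L = 3.5 × 47.219286 = 165.267502
V = π·0.5² × L = 0.785398 × 165.267502 = 129.800792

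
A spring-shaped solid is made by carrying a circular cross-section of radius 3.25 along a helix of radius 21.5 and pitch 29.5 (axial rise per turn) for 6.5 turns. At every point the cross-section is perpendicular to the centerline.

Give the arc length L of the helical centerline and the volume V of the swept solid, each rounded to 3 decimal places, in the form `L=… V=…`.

L=898.768 V=29823.886

2πR = 2π·21.5 = 135.088484
per-turn = √(135.088484² + 29.5²) = √(18248.8985 + 870.25) = √19119.1485 = 138.272009
L = 6.5 × 138.272009 = 898.768060
V = π·3.25² × L = 33.183072 × 898.768060 = 29823.885610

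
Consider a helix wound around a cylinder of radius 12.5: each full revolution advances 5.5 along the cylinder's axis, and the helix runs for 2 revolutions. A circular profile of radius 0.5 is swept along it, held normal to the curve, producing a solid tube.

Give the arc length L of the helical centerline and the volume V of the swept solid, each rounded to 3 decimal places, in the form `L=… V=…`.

2πR = 2π·12.5 = 78.539816
per-turn = √(78.539816² + 5.5²) = √(6168.5028 + 30.25) = √6198.7528 = 78.732158
L = 2 × 78.732158 = 157.464317
V = π·0.5² × L = 0.785398 × 157.464317 = 123.672185

L=157.464 V=123.672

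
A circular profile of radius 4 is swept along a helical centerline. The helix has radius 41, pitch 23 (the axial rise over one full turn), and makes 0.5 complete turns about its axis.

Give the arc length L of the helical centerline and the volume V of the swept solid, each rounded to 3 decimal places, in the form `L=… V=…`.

2πR = 2π·41 = 257.610598
per-turn = √(257.610598² + 23²) = √(66363.2200 + 529) = √66892.2200 = 258.635303
L = 0.5 × 258.635303 = 129.317652
V = π·4² × L = 50.265482 × 129.317652 = 6500.214145

L=129.318 V=6500.214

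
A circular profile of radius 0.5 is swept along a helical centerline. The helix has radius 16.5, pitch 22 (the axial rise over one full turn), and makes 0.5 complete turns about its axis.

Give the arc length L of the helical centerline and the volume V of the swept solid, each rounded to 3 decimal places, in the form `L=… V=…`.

L=52.991 V=41.619

2πR = 2π·16.5 = 103.672558
per-turn = √(103.672558² + 22²) = √(10747.9992 + 484) = √11231.9992 = 105.981127
L = 0.5 × 105.981127 = 52.990563
V = π·0.5² × L = 0.785398 × 52.990563 = 41.618691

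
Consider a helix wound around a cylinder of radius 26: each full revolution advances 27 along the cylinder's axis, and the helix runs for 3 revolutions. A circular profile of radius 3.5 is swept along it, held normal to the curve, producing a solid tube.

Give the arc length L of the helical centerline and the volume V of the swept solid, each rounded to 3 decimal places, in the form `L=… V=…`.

L=496.737 V=19116.682

2πR = 2π·26 = 163.362818
per-turn = √(163.362818² + 27²) = √(26687.4103 + 729) = √27416.4103 = 165.579015
L = 3 × 165.579015 = 496.737046
V = π·3.5² × L = 38.484510 × 496.737046 = 19116.681811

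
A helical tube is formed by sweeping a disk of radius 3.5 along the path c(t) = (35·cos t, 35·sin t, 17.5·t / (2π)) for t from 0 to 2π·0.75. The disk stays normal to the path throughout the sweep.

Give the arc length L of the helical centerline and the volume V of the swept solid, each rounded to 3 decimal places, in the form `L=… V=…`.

L=165.455 V=6367.455

2πR = 2π·35 = 219.911486
per-turn = √(219.911486² + 17.5²) = √(48361.0616 + 306.25) = √48667.3116 = 220.606690
L = 0.75 × 220.606690 = 165.455017
V = π·3.5² × L = 38.484510 × 165.455017 = 6367.455270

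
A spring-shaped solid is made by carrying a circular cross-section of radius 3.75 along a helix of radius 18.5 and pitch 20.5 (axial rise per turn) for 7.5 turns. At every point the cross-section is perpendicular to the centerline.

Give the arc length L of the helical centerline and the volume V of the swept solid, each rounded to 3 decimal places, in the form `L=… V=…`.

2πR = 2π·18.5 = 116.238928
per-turn = √(116.238928² + 20.5²) = √(13511.4884 + 420.25) = √13931.7384 = 118.032785
L = 7.5 × 118.032785 = 885.245890
V = π·3.75² × L = 44.178647 × 885.245890 = 39108.965425

L=885.246 V=39108.965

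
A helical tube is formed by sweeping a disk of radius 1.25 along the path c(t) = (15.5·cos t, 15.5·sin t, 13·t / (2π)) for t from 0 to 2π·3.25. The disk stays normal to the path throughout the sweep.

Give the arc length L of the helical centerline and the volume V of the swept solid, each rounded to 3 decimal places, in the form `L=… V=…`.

2πR = 2π·15.5 = 97.389372
per-turn = √(97.389372² + 13²) = √(9484.6898 + 169) = √9653.6898 = 98.253192
L = 3.25 × 98.253192 = 319.322876
V = π·1.25² × L = 4.908739 × 319.322876 = 1567.472500

L=319.323 V=1567.472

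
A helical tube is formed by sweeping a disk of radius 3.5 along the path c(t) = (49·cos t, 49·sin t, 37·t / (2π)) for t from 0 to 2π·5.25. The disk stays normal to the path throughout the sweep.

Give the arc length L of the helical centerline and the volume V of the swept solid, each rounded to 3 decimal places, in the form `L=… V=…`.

L=1627.980 V=62652.008

2πR = 2π·49 = 307.876080
per-turn = √(307.876080² + 37²) = √(94787.6807 + 1369) = √96156.6807 = 310.091407
L = 5.25 × 310.091407 = 1627.979887
V = π·3.5² × L = 38.484510 × 1627.979887 = 62652.008233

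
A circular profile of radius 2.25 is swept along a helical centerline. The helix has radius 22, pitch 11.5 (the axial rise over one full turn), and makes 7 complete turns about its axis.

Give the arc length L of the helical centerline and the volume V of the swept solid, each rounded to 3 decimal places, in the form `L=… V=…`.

L=970.953 V=15442.346

2πR = 2π·22 = 138.230077
per-turn = √(138.230077² + 11.5²) = √(19107.5541 + 132.25) = √19239.8041 = 138.707621
L = 7 × 138.707621 = 970.953347
V = π·2.25² × L = 15.904313 × 970.953347 = 15442.345752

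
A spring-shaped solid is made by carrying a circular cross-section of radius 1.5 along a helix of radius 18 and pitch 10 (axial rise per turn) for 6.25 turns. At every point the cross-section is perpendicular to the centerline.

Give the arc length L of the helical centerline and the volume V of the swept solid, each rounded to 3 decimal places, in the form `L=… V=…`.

L=709.616 V=5015.980

2πR = 2π·18 = 113.097336
per-turn = √(113.097336² + 10²) = √(12791.0073 + 100) = √12891.0073 = 113.538572
L = 6.25 × 113.538572 = 709.616074
V = π·1.5² × L = 7.068583 × 709.616074 = 5015.980453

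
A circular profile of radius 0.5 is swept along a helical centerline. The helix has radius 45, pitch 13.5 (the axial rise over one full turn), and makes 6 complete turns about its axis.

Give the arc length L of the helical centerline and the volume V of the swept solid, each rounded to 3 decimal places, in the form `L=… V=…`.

L=1698.393 V=1333.914

2πR = 2π·45 = 282.743339
per-turn = √(282.743339² + 13.5²) = √(79943.7956 + 182.25) = √80126.0456 = 283.065444
L = 6 × 283.065444 = 1698.392665
V = π·0.5² × L = 0.785398 × 1698.392665 = 1333.914480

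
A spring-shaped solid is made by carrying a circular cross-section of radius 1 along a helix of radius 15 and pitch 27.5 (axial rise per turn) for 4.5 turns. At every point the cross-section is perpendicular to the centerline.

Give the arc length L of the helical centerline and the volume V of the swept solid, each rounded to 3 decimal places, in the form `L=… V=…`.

L=441.800 V=1387.957

2πR = 2π·15 = 94.247780
per-turn = √(94.247780² + 27.5²) = √(8882.6440 + 756.25) = √9638.8940 = 98.177869
L = 4.5 × 98.177869 = 441.800410
V = π·1² × L = 3.141593 × 441.800410 = 1387.956924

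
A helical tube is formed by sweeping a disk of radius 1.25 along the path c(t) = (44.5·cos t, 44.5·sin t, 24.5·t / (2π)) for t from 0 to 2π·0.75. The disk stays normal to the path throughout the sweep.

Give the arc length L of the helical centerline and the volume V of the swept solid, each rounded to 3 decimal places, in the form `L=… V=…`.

2πR = 2π·44.5 = 279.601746
per-turn = √(279.601746² + 24.5²) = √(78177.1365 + 600.25) = √78777.3865 = 280.673095
L = 0.75 × 280.673095 = 210.504822
V = π·1.25² × L = 4.908739 × 210.504822 = 1033.313126

L=210.505 V=1033.313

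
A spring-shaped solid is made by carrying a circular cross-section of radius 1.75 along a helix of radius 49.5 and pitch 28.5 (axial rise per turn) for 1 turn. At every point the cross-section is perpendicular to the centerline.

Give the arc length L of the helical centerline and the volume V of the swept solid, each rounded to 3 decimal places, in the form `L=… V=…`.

2πR = 2π·49.5 = 311.017673
per-turn = √(311.017673² + 28.5²) = √(96731.9927 + 812.25) = √97544.2427 = 312.320737
L = 1 × 312.320737 = 312.320737
V = π·1.75² × L = 9.621128 × 312.320737 = 3004.877632

L=312.321 V=3004.878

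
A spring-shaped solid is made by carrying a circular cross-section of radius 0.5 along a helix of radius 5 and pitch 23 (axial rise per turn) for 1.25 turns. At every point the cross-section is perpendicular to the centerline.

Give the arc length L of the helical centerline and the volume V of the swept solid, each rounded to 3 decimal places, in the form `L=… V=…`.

L=48.669 V=38.225

2πR = 2π·5 = 31.415927
per-turn = √(31.415927² + 23²) = √(986.9604 + 529) = √1515.9604 = 38.935337
L = 1.25 × 38.935337 = 48.669171
V = π·0.5² × L = 0.785398 × 48.669171 = 38.224677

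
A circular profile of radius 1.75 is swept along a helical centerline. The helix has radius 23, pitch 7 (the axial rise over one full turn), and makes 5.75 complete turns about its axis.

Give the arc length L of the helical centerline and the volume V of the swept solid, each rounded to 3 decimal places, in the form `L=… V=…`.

L=831.926 V=8004.061

2πR = 2π·23 = 144.513262
per-turn = √(144.513262² + 7²) = √(20884.0829 + 49) = √20933.0829 = 144.682697
L = 5.75 × 144.682697 = 831.925510
V = π·1.75² × L = 9.621128 × 831.925510 = 8004.061401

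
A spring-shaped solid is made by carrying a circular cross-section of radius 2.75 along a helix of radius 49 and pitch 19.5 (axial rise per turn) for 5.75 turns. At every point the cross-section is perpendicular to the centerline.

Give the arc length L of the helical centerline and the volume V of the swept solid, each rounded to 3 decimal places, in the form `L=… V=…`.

L=1773.835 V=42143.288

2πR = 2π·49 = 307.876080
per-turn = √(307.876080² + 19.5²) = √(94787.6807 + 380.25) = √95167.9307 = 308.492999
L = 5.75 × 308.492999 = 1773.834746
V = π·2.75² × L = 23.758294 × 1773.834746 = 42143.288199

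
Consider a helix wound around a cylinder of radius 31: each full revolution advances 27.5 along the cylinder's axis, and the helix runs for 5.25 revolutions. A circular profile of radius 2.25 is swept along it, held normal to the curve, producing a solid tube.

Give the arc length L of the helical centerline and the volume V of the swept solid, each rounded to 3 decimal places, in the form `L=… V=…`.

L=1032.730 V=16424.861

2πR = 2π·31 = 194.778745
per-turn = √(194.778745² + 27.5²) = √(37938.7593 + 756.25) = √38695.0093 = 196.710471
L = 5.25 × 196.710471 = 1032.729972
V = π·2.25² × L = 15.904313 × 1032.729972 = 16424.860516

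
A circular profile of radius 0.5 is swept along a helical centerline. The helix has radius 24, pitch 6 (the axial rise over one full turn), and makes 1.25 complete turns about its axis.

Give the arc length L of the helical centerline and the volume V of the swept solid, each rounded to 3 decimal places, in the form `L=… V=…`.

2πR = 2π·24 = 150.796447
per-turn = √(150.796447² + 6²) = √(22739.5685 + 36) = √22775.5685 = 150.915766
L = 1.25 × 150.915766 = 188.644708
V = π·0.5² × L = 0.785398 × 188.644708 = 148.161207

L=188.645 V=148.161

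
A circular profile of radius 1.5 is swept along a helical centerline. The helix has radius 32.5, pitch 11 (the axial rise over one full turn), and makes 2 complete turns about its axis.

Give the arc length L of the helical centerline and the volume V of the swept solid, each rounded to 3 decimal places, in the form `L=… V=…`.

L=408.999 V=2891.045

2πR = 2π·32.5 = 204.203522
per-turn = √(204.203522² + 11²) = √(41699.0786 + 121) = √41820.0786 = 204.499581
L = 2 × 204.499581 = 408.999162
V = π·1.5² × L = 7.068583 × 408.999162 = 2891.044715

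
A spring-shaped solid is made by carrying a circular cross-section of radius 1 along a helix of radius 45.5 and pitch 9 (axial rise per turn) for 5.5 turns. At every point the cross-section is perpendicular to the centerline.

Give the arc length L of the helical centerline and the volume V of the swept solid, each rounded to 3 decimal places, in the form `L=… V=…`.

L=1573.146 V=4942.184

2πR = 2π·45.5 = 285.884931
per-turn = √(285.884931² + 9²) = √(81730.1940 + 81) = √81811.1940 = 286.026562
L = 5.5 × 286.026562 = 1573.146090
V = π·1² × L = 3.141593 × 1573.146090 = 4942.184199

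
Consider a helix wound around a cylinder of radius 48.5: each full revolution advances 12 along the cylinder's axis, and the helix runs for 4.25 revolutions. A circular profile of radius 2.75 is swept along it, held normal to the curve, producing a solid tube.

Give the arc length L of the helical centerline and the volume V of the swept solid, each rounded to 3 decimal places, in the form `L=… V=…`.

2πR = 2π·48.5 = 304.734487
per-turn = √(304.734487² + 12²) = √(92863.1078 + 144) = √93007.1078 = 304.970667
L = 4.25 × 304.970667 = 1296.125335
V = π·2.75² × L = 23.758294 × 1296.125335 = 30793.727351

L=1296.125 V=30793.727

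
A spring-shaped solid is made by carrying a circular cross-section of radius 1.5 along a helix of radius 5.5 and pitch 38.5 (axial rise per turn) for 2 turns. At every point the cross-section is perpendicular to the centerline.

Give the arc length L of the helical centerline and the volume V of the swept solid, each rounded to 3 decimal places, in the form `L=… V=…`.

L=103.469 V=731.381

2πR = 2π·5.5 = 34.557519
per-turn = √(34.557519² + 38.5²) = √(1194.2221 + 1482.25) = √2676.4721 = 51.734632
L = 2 × 51.734632 = 103.469264
V = π·1.5² × L = 7.068583 × 103.469264 = 731.381127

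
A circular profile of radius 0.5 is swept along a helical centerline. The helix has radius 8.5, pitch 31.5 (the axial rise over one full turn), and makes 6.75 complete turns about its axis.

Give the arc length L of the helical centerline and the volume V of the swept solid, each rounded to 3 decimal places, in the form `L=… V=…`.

2πR = 2π·8.5 = 53.407075
per-turn = √(53.407075² + 31.5²) = √(2852.3157 + 992.25) = √3844.5657 = 62.004562
L = 6.75 × 62.004562 = 418.530791
V = π·0.5² × L = 0.785398 × 418.530791 = 328.713315

L=418.531 V=328.713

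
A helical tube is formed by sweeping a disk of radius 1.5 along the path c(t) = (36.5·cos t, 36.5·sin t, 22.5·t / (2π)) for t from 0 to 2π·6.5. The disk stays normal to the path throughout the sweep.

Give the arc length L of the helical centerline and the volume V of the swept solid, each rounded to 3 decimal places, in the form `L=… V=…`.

2πR = 2π·36.5 = 229.336264
per-turn = √(229.336264² + 22.5²) = √(52595.1219 + 506.25) = √53101.3719 = 230.437349
L = 6.5 × 230.437349 = 1497.842769
V = π·1.5² × L = 7.068583 × 1497.842769 = 10587.626639

L=1497.843 V=10587.627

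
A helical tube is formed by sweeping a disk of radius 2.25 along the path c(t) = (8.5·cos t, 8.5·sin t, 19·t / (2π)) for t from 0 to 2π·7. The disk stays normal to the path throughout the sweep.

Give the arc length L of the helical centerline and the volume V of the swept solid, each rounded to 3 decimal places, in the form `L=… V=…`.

2πR = 2π·8.5 = 53.407075
per-turn = √(53.407075² + 19²) = √(2852.3157 + 361) = √3213.3157 = 56.686115
L = 7 × 56.686115 = 396.802807
V = π·2.25² × L = 15.904313 × 396.802807 = 6310.875972

L=396.803 V=6310.876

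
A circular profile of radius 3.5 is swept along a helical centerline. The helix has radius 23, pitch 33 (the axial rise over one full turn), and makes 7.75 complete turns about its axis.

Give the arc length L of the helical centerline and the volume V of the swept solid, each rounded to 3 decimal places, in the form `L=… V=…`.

2πR = 2π·23 = 144.513262
per-turn = √(144.513262² + 33²) = √(20884.0829 + 1089) = √21973.0829 = 148.233204
L = 7.75 × 148.233204 = 1148.807335
V = π·3.5² × L = 38.484510 × 1148.807335 = 44211.287371

L=1148.807 V=44211.287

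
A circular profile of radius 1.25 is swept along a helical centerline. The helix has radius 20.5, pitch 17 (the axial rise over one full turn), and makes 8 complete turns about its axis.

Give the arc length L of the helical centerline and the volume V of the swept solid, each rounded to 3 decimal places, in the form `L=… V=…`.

2πR = 2π·20.5 = 128.805299
per-turn = √(128.805299² + 17²) = √(16590.8050 + 289) = √16879.8050 = 129.922304
L = 8 × 129.922304 = 1039.378430
V = π·1.25² × L = 4.908739 × 1039.378430 = 5102.036935

L=1039.378 V=5102.037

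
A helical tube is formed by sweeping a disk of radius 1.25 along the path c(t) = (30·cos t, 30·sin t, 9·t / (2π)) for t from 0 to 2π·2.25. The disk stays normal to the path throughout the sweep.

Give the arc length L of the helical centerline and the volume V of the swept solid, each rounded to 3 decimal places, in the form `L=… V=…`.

L=424.598 V=2084.241

2πR = 2π·30 = 188.495559
per-turn = √(188.495559² + 9²) = √(35530.5758 + 81) = √35611.5758 = 188.710296
L = 2.25 × 188.710296 = 424.598166
V = π·1.25² × L = 4.908739 × 424.598166 = 2084.241374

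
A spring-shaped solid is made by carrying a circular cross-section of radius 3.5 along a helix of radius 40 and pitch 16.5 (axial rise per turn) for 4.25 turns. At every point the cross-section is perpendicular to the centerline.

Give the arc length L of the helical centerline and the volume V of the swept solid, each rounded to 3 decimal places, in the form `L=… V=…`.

L=1070.441 V=41195.395

2πR = 2π·40 = 251.327412
per-turn = √(251.327412² + 16.5²) = √(63165.4682 + 272.25) = √63437.7182 = 251.868454
L = 4.25 × 251.868454 = 1070.440930
V = π·3.5² × L = 38.484510 × 1070.440930 = 41195.394678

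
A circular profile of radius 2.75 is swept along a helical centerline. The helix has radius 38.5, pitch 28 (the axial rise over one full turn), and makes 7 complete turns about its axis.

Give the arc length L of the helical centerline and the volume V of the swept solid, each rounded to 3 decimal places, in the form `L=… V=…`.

L=1704.624 V=40498.961

2πR = 2π·38.5 = 241.902634
per-turn = √(241.902634² + 28²) = √(58516.8845 + 784) = √59300.8845 = 243.517729
L = 7 × 243.517729 = 1704.624105
V = π·2.75² × L = 23.758294 × 1704.624105 = 40498.961407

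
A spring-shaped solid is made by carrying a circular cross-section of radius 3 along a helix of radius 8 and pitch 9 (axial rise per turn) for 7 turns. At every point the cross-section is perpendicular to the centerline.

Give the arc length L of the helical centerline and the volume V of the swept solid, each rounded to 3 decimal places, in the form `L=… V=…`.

2πR = 2π·8 = 50.265482
per-turn = √(50.265482² + 9²) = √(2526.6187 + 81) = √2607.6187 = 51.064848
L = 7 × 51.064848 = 357.453938
V = π·3² × L = 28.274334 × 357.453938 = 10106.771983

L=357.454 V=10106.772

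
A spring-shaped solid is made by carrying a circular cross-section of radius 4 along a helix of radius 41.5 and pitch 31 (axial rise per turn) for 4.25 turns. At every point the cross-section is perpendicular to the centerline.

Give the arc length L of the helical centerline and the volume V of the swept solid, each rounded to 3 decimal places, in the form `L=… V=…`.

L=1116.001 V=56096.329

2πR = 2π·41.5 = 260.752190
per-turn = √(260.752190² + 31²) = √(67991.7047 + 961) = √68952.7047 = 262.588470
L = 4.25 × 262.588470 = 1116.000999
V = π·4² × L = 50.265482 × 1116.000999 = 56096.328620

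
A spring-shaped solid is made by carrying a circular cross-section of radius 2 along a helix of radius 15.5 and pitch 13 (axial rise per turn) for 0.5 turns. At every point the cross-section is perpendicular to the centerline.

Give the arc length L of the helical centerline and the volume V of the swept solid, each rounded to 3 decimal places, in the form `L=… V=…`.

L=49.127 V=617.343

2πR = 2π·15.5 = 97.389372
per-turn = √(97.389372² + 13²) = √(9484.6898 + 169) = √9653.6898 = 98.253192
L = 0.5 × 98.253192 = 49.126596
V = π·2² × L = 12.566371 × 49.126596 = 617.343015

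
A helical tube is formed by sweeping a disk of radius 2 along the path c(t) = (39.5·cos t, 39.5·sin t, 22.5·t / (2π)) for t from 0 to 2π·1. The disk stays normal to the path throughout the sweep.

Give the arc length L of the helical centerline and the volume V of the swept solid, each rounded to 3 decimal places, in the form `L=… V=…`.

L=249.204 V=3131.585

2πR = 2π·39.5 = 248.185820
per-turn = √(248.185820² + 22.5²) = √(61596.2011 + 506.25) = √62102.4511 = 249.203634
L = 1 × 249.203634 = 249.203634
V = π·2² × L = 12.566371 × 249.203634 = 3131.585220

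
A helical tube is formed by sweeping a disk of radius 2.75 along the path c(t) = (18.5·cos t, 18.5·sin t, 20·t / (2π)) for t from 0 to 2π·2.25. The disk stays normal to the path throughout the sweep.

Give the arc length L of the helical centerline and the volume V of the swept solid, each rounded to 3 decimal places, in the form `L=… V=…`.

2πR = 2π·18.5 = 116.238928
per-turn = √(116.238928² + 20²) = √(13511.4884 + 400) = √13911.4884 = 117.946973
L = 2.25 × 117.946973 = 265.380689
V = π·2.75² × L = 23.758294 × 265.380689 = 6304.992551

L=265.381 V=6304.993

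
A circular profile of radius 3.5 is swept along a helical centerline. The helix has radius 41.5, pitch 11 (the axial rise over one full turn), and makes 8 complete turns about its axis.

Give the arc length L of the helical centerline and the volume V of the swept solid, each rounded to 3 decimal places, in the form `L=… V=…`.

L=2087.873 V=80350.764

2πR = 2π·41.5 = 260.752190
per-turn = √(260.752190² + 11²) = √(67991.7047 + 121) = √68112.7047 = 260.984108
L = 8 × 260.984108 = 2087.872865
V = π·3.5² × L = 38.484510 × 2087.872865 = 80350.764180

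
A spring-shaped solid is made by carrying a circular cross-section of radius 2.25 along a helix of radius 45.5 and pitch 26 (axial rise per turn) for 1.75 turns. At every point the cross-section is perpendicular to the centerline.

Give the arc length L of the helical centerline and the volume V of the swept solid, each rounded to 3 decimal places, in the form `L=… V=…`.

2πR = 2π·45.5 = 285.884931
per-turn = √(285.884931² + 26²) = √(81730.1940 + 676) = √82406.1940 = 287.064791
L = 1.75 × 287.064791 = 502.363384
V = π·2.25² × L = 15.904313 × 502.363384 = 7989.744398

L=502.363 V=7989.744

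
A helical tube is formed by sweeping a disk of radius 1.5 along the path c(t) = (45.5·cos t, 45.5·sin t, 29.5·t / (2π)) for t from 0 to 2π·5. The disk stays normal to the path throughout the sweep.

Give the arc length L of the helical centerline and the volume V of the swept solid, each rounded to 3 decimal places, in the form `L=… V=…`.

L=1437.015 V=10157.658

2πR = 2π·45.5 = 285.884931
per-turn = √(285.884931² + 29.5²) = √(81730.1940 + 870.25) = √82600.4440 = 287.402930
L = 5 × 287.402930 = 1437.014649
V = π·1.5² × L = 7.068583 × 1437.014649 = 10157.657994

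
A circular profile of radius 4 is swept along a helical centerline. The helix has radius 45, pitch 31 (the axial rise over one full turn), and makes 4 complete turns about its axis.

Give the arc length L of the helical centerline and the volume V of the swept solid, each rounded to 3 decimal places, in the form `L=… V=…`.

2πR = 2π·45 = 282.743339
per-turn = √(282.743339² + 31²) = √(79943.7956 + 961) = √80904.7956 = 284.437683
L = 4 × 284.437683 = 1137.750733
V = π·4² × L = 50.265482 × 1137.750733 = 57189.589509

L=1137.751 V=57189.590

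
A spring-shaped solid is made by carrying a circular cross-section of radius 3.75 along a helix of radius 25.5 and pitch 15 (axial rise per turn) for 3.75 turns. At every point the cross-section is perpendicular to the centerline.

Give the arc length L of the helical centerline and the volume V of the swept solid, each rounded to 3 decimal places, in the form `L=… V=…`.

2πR = 2π·25.5 = 160.221225
per-turn = √(160.221225² + 15²) = √(25670.8410 + 225) = √25895.8410 = 160.921848
L = 3.75 × 160.921848 = 603.456929
V = π·3.75² × L = 44.178647 × 603.456929 = 26659.910444

L=603.457 V=26659.910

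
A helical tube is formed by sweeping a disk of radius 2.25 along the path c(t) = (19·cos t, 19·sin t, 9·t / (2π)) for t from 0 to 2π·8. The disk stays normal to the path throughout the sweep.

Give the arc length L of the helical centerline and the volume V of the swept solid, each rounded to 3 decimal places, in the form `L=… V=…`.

L=957.754 V=15232.424

2πR = 2π·19 = 119.380521
per-turn = √(119.380521² + 9²) = √(14251.7088 + 81) = √14332.7088 = 119.719291
L = 8 × 119.719291 = 957.754332
V = π·2.25² × L = 15.904313 × 957.754332 = 15232.424489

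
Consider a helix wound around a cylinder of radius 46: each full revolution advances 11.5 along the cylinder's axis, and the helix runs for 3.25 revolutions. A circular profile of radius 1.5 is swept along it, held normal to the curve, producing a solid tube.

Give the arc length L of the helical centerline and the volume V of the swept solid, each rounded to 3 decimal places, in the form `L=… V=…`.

2πR = 2π·46 = 289.026524
per-turn = √(289.026524² + 11.5²) = √(83536.3317 + 132.25) = √83668.5817 = 289.255219
L = 3.25 × 289.255219 = 940.079461
V = π·1.5² × L = 7.068583 × 940.079461 = 6645.030142

L=940.079 V=6645.030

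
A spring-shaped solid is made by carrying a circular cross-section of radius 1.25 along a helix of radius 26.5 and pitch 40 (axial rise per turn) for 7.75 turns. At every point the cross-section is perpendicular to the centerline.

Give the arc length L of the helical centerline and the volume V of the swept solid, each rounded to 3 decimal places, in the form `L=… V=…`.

L=1327.123 V=6514.501

2πR = 2π·26.5 = 166.504411
per-turn = √(166.504411² + 40²) = √(27723.7188 + 1600) = √29323.7188 = 171.241697
L = 7.75 × 171.241697 = 1327.123151
V = π·1.25² × L = 4.908739 × 1327.123151 = 6514.500534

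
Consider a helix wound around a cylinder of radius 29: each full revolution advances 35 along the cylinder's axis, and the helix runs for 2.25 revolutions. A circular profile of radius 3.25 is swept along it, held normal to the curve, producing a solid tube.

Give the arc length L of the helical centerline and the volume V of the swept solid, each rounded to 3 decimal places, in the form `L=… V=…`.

2πR = 2π·29 = 182.212374
per-turn = √(182.212374² + 35²) = √(33201.3492 + 1225) = √34426.3492 = 185.543389
L = 2.25 × 185.543389 = 417.472625
V = π·3.25² × L = 33.183072 × 417.472625 = 13853.024351

L=417.473 V=13853.024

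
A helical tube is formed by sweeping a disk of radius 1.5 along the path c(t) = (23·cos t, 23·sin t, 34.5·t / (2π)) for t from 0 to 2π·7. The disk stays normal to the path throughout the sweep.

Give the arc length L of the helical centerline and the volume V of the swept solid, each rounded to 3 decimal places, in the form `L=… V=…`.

L=1040.020 V=7351.471

2πR = 2π·23 = 144.513262
per-turn = √(144.513262² + 34.5²) = √(20884.0829 + 1190.25) = √22074.3329 = 148.574335
L = 7 × 148.574335 = 1040.020342
V = π·1.5² × L = 7.068583 × 1040.020342 = 7351.470602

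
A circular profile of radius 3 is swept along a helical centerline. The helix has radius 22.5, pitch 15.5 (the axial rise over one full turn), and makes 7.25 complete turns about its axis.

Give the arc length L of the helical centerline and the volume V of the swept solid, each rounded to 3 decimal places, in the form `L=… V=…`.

2πR = 2π·22.5 = 141.371669
per-turn = √(141.371669² + 15.5²) = √(19985.9489 + 240.25) = √20226.1989 = 142.218842
L = 7.25 × 142.218842 = 1031.086602
V = π·3² × L = 28.274334 × 1031.086602 = 29153.286840

L=1031.087 V=29153.287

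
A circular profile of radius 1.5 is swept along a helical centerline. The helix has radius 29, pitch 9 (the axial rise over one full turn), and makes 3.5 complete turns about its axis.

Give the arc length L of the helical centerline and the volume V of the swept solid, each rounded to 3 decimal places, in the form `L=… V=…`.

2πR = 2π·29 = 182.212374
per-turn = √(182.212374² + 9²) = √(33201.3492 + 81) = √33282.3492 = 182.434507
L = 3.5 × 182.434507 = 638.520773
V = π·1.5² × L = 7.068583 × 638.520773 = 4513.437383

L=638.521 V=4513.437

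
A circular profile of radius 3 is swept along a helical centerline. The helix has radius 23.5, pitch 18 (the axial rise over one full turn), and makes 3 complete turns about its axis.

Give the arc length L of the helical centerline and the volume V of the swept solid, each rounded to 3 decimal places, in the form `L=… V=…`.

L=446.244 V=12617.249

2πR = 2π·23.5 = 147.654855
per-turn = √(147.654855² + 18²) = √(21801.9561 + 324) = √22125.9561 = 148.747962
L = 3 × 148.747962 = 446.243885
V = π·3² × L = 28.274334 × 446.243885 = 12617.248604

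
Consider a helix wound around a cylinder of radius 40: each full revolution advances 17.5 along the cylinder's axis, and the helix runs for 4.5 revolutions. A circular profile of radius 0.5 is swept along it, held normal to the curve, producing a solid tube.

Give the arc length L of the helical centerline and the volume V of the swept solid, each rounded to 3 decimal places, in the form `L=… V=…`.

2πR = 2π·40 = 251.327412
per-turn = √(251.327412² + 17.5²) = √(63165.4682 + 306.25) = √63471.7182 = 251.935941
L = 4.5 × 251.935941 = 1133.711733
V = π·0.5² × L = 0.785398 × 1133.711733 = 890.415113

L=1133.712 V=890.415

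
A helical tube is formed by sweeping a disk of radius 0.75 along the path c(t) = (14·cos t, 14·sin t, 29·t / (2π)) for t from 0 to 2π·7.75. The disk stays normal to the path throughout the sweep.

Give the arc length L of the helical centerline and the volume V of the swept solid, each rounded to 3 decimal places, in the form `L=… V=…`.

2πR = 2π·14 = 87.964594
per-turn = √(87.964594² + 29²) = √(7737.7699 + 841) = √8578.7699 = 92.621649
L = 7.75 × 92.621649 = 717.817779
V = π·0.75² × L = 1.767146 × 717.817779 = 1268.488722

L=717.818 V=1268.489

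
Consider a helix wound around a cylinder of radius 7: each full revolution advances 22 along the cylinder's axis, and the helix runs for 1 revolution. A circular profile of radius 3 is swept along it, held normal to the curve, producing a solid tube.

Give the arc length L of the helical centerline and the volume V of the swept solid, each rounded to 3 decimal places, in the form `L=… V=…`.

L=49.178 V=1390.466

2πR = 2π·7 = 43.982297
per-turn = √(43.982297² + 22²) = √(1934.4425 + 484) = √2418.4425 = 49.177662
L = 1 × 49.177662 = 49.177662
V = π·3² × L = 28.274334 × 49.177662 = 1390.465642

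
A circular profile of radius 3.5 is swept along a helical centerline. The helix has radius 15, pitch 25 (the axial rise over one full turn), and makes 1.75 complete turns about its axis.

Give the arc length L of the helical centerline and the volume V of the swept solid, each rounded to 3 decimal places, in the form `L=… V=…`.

2πR = 2π·15 = 94.247780
per-turn = √(94.247780² + 25²) = √(8882.6440 + 625) = √9507.6440 = 97.507148
L = 1.75 × 97.507148 = 170.637509
V = π·3.5² × L = 38.484510 × 170.637509 = 6566.900940

L=170.638 V=6566.901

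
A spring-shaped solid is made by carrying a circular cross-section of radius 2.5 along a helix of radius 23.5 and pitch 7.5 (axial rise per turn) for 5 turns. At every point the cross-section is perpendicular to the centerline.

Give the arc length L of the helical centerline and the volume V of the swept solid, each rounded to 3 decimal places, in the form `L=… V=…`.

2πR = 2π·23.5 = 147.654855
per-turn = √(147.654855² + 7.5²) = √(21801.9561 + 56.25) = √21858.2061 = 147.845210
L = 5 × 147.845210 = 739.226050
V = π·2.5² × L = 19.634954 × 739.226050 = 14514.669551

L=739.226 V=14514.670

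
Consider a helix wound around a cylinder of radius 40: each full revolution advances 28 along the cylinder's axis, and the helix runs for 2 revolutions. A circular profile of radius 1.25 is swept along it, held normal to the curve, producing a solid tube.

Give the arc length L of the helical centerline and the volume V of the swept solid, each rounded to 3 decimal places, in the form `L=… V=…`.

2πR = 2π·40 = 251.327412
per-turn = √(251.327412² + 28²) = √(63165.4682 + 784) = √63949.4682 = 252.882321
L = 2 × 252.882321 = 505.764642
V = π·1.25² × L = 4.908739 × 505.764642 = 2482.666379

L=505.765 V=2482.666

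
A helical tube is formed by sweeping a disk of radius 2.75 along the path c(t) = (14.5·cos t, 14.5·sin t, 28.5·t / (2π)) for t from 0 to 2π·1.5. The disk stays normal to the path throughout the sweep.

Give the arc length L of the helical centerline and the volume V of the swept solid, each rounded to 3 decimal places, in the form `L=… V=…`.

L=143.190 V=3401.946

2πR = 2π·14.5 = 91.106187
per-turn = √(91.106187² + 28.5²) = √(8300.3373 + 812.25) = √9112.5873 = 95.459873
L = 1.5 × 95.459873 = 143.189809
V = π·2.75² × L = 23.758294 × 143.189809 = 3401.945646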